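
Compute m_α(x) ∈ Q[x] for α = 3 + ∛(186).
m_α(x) = x^3 - 9x^2 + 27x - 213

Set β = α - 3 = ∛(186), so β^3 = 186. Then (α - 3)^3 - 186 = 0, i.e. α is a root of g(x) = (x - 3)^3 - 186 = x^3 - 9x^2 + 27x - 213. Since g(x) = h(x - 3) where h(x) = x^3 - 186, and h is irreducible over Q (because 186 is not a perfect cube, so h has no rational root, and a monic cubic with no rational root is irreducible), g is also irreducible (irreducibility is preserved under the substitution x → x - 3). Hence m_α(x) = x^3 - 9x^2 + 27x - 213.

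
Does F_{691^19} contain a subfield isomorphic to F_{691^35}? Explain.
No: F_{691^35} is not a subfield of F_{691^19}

F_{p^m} embeds in F_{p^n} iff m | n. Here 35 ∤ 19 (since 19 = 0·35 + 19 with remainder 19 ≠ 0), so F_{691^35} is not a subfield of F_{691^19}. Equivalently: if it were, the tower law would give 35 = [F_{691^35}:F_691] dividing [F_{691^19}:F_691] = 19, contradiction.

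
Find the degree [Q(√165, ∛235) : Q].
[Q(√165, ∛235) : Q] = 6

Let L = Q(√165, ∛235). Since Q(√165) ⊂ L and [Q(√165):Q] = 2, the tower law gives 2 | [L:Q]. Likewise Q(∛235) ⊂ L with [Q(∛235):Q] = 3 (because 235 is not a perfect cube), so 3 | [L:Q]. As gcd(2,3) = 1, [L:Q] is divisible by 6. Conversely L is generated over Q by √165 and ∛235, so [L:Q] ≤ 2·3 = 6. Therefore [Q(√165, ∛235) : Q] = 6.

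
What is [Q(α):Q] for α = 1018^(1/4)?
[Q(α):Q] = 4

α is a root of x^4 - 1018. By Eisenstein's criterion at the prime p = 2 (which divides the constant term 1018 but p^2 = 4 does not, since 1018 is squarefree), x^4 - 1018 is irreducible over Q. Hence [Q(α):Q] = 4.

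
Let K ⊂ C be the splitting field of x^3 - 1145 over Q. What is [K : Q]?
[K : Q] = 6

The roots of x^3 - 1145 are ∛1145, ω∛1145, ω^2∛1145 where ω = e^(2πi/3) is a primitive cube root of unity, so K = Q(∛1145, ω). Now [Q(∛1145):Q] = 3 (since 1145 is not a perfect cube, x^3 - 1145 is irreducible) and [Q(ω):Q] = 2. Both 2 and 3 divide [K:Q], and [K:Q] ≤ 3·2 = 6, so [K:Q] = 6. (Equivalently: Q(∛1145) ⊂ R but ω ∉ R, so [K : Q(∛1145)] = 2.)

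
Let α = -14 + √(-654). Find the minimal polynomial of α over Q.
m_α(x) = x^2 + 28x + 850

From α + 14 = √(-654), squaring gives (α + 14)^2 = -654, i.e. α^2 + 28α + 196 = -654, so α^2 + 28α + 850 = 0. The discriminant of x^2 + 28x + 850 is (28)^2 - 4·(850) = 784 - 3400 = -2616, and 4·(-654) is not a perfect square in Q since -654 is squarefree and ≠ 1. Hence x^2 + 28x + 850 is irreducible over Q and is the minimal polynomial of α.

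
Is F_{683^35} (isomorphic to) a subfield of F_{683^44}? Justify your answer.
No: F_{683^35} is not a subfield of F_{683^44}

F_{p^m} embeds in F_{p^n} iff m | n. Here 35 ∤ 44 (since 44 = 1·35 + 9 with remainder 9 ≠ 0), so F_{683^35} is not a subfield of F_{683^44}. Equivalently: if it were, the tower law would give 35 = [F_{683^35}:F_683] dividing [F_{683^44}:F_683] = 44, contradiction.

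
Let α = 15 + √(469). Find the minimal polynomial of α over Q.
m_α(x) = x^2 - 30x - 244

From α - 15 = √(469), squaring gives (α - 15)^2 = 469, i.e. α^2 - 30α + 225 = 469, so α^2 - 30α - 244 = 0. The discriminant of x^2 - 30x - 244 is (-30)^2 - 4·(-244) = 900 + 976 = 1876, and 4·(469) is not a perfect square in Q since 469 is squarefree and ≠ 1. Hence x^2 - 30x - 244 is irreducible over Q and is the minimal polynomial of α.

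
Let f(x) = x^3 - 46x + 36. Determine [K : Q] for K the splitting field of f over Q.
[K : Q] = 6

By the rational root test, any rational root of the monic integer polynomial f(x) = x^3 - 46x + 36 must be an integer dividing the constant term 36, i.e. one of ±{1, 2, 3, 4, 6, 9, 12, 18, 36}. Evaluating: f(1) = -9, f(-1) = 81, f(2) = -48, f(-2) = 120, f(3) = -75, f(-3) = 147, f(4) = -84, f(-4) = 156, f(6) = -24, f(-6) = 96, f(9) = 351, f(-9) = -279, f(12) = 1212, f(-12) = -1140, f(18) = 5040, f(-18) = -4968, f(36) = 45036, f(-36) = -44964; none is 0, so f has no rational root and is therefore irreducible over Q (a cubic with no linear factor over a field is irreducible). For an irreducible cubic, the Galois group is A_3 or S_3 according as the discriminant disc(f) = -4a^3 - 27b^2 = -4·(-46)^3 - 27·(36)^2 = 354352 is or is not a square in Q. Here disc(f) = 354352 is not a perfect square in Q, so the Galois group of f over Q is not contained in A_3 and must be all of S_3. The splitting field has degree |S_3| = 6 over Q, so [K : Q] = 6.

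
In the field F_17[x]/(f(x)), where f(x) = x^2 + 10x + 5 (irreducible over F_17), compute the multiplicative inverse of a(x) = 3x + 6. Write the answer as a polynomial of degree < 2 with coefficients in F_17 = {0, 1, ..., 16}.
a(x)^(-1) ≡ 16x + 9 (mod f(x))

Since f is irreducible over F_17, F_17[x]/(f) is a field and a(x) ≠ 0 has an inverse. Apply the extended Euclidean algorithm to f(x) and a(x) in F_17[x]: f(x) = (6x + 14)·a(x) + (6). The last nonzero remainder is the constant 6 = gcd(f, a) in F_17. Back-substituting through the division chain expresses 6 = s(x)·a(x) + t(x)·f(x) with s(x) ≡ 11x + 3 (mod f), so (11x + 3)·a(x) ≡ 6 (mod f). Multiplying by 6^(-1) ≡ 3 in F_17 gives a(x)^(-1) ≡ 3·(11x + 3) ≡ 16x + 9 (mod f). Check: (3x + 6)·(16x + 9) = 14x^2 + 4x + 3 ≡ 1 (mod x^2 + 10x + 5).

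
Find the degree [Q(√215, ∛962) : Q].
[Q(√215, ∛962) : Q] = 6

Let L = Q(√215, ∛962). Since Q(√215) ⊂ L and [Q(√215):Q] = 2, the tower law gives 2 | [L:Q]. Likewise Q(∛962) ⊂ L with [Q(∛962):Q] = 3 (because 962 is not a perfect cube), so 3 | [L:Q]. As gcd(2,3) = 1, [L:Q] is divisible by 6. Conversely L is generated over Q by √215 and ∛962, so [L:Q] ≤ 2·3 = 6. Therefore [Q(√215, ∛962) : Q] = 6.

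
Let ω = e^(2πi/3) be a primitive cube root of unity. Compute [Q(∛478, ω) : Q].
[Q(∛478, ω) : Q] = 6

[Q(∛478):Q] = 3 (min poly x^3 - 478, irreducible since 478 is not a perfect cube). [Q(ω):Q] = 2 (min poly x^2 + x + 1). Since Q(∛478) ⊂ R and ω ∉ R, we have ω ∉ Q(∛478), so x^2 + x + 1 remains irreducible over Q(∛478) and [Q(∛478, ω) : Q(∛478)] = 2. By the tower law, [Q(∛478, ω) : Q] = 3 · 2 = 6. (In fact Q(∛478, ω) is the splitting field of x^3 - 478 over Q.)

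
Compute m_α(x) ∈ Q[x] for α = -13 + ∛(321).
m_α(x) = x^3 + 39x^2 + 507x + 1876

Set β = α + 13 = ∛(321), so β^3 = 321. Then (α + 13)^3 - 321 = 0, i.e. α is a root of g(x) = (x + 13)^3 - 321 = x^3 + 39x^2 + 507x + 1876. Since g(x) = h(x + 13) where h(x) = x^3 - 321, and h is irreducible over Q (because 321 is not a perfect cube, so h has no rational root, and a monic cubic with no rational root is irreducible), g is also irreducible (irreducibility is preserved under the substitution x → x + 13). Hence m_α(x) = x^3 + 39x^2 + 507x + 1876.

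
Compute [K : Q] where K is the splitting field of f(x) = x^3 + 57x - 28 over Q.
[K : Q] = 6

By the rational root test, any rational root of the monic integer polynomial f(x) = x^3 + 57x - 28 must be an integer dividing the constant term -28, i.e. one of ±{1, 2, 4, 7, 14, 28}. Evaluating: f(1) = 30, f(-1) = -86, f(2) = 94, f(-2) = -150, f(4) = 264, f(-4) = -320, f(7) = 714, f(-7) = -770, f(14) = 3514, f(-14) = -3570, f(28) = 23520, f(-28) = -23576; none is 0, so f has no rational root and is therefore irreducible over Q (a cubic with no linear factor over a field is irreducible). For an irreducible cubic, the Galois group is A_3 or S_3 according as the discriminant disc(f) = -4a^3 - 27b^2 = -4·(57)^3 - 27·(-28)^2 = -761940 is or is not a square in Q. Here disc(f) = -761940 is not a perfect square in Q, so the Galois group of f over Q is not contained in A_3 and must be all of S_3. The splitting field has degree |S_3| = 6 over Q, so [K : Q] = 6.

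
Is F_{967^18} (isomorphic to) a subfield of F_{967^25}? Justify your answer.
No: F_{967^18} is not a subfield of F_{967^25}

F_{p^m} embeds in F_{p^n} iff m | n. Here 18 ∤ 25 (since 25 = 1·18 + 7 with remainder 7 ≠ 0), so F_{967^18} is not a subfield of F_{967^25}. Equivalently: if it were, the tower law would give 18 = [F_{967^18}:F_967] dividing [F_{967^25}:F_967] = 25, contradiction.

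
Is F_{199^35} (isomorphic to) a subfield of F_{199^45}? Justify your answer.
No: F_{199^35} is not a subfield of F_{199^45}

F_{p^m} embeds in F_{p^n} iff m | n. Here 35 ∤ 45 (since 45 = 1·35 + 10 with remainder 10 ≠ 0), so F_{199^35} is not a subfield of F_{199^45}. Equivalently: if it were, the tower law would give 35 = [F_{199^35}:F_199] dividing [F_{199^45}:F_199] = 45, contradiction.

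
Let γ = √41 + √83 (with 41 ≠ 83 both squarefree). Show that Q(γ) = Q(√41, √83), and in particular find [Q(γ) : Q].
[Q(γ) : Q] = 4 (equivalently, Q(γ) = Q(√41, √83))

Obviously Q(γ) ⊆ Q(√41, √83), and [Q(√41, √83):Q] = 4 (since 41, 83 are distinct squarefree integers > 1 with 3403 not a perfect square). To show equality we compute the minimal polynomial of γ. From γ = √41 + √83: γ^2 = 41 + 2√(3403) + 83 = 124 + 2√(3403), so γ^2 - 124 = 2√(3403); squaring, (γ^2 - 124)^2 = 4·3403, i.e. γ^4 - 248γ^2 + 15376 - 13612 = 0, i.e. γ^4 - 248γ^2 + 1764 = 0. So γ is a root of x^4 - 248x^2 + 1764. This polynomial is irreducible over Q: it has no rational root (each ±√41 ± √83 is irrational), and any factorization into two quadratics over Q would force √(3403) ∈ Q (pairing opposite roots) or √41, √83 ∈ Q (other pairings), all impossible. Hence [Q(γ):Q] = 4 = [Q(√41, √83):Q], so Q(γ) = Q(√41, √83).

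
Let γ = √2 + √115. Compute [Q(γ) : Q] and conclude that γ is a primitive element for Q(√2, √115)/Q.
[Q(γ) : Q] = 4 (equivalently, Q(γ) = Q(√2, √115))

Obviously Q(γ) ⊆ Q(√2, √115), and [Q(√2, √115):Q] = 4 (since 2, 115 are distinct squarefree integers > 1 with 230 not a perfect square). To show equality we compute the minimal polynomial of γ. From γ = √2 + √115: γ^2 = 2 + 2√(230) + 115 = 117 + 2√(230), so γ^2 - 117 = 2√(230); squaring, (γ^2 - 117)^2 = 4·230, i.e. γ^4 - 234γ^2 + 13689 - 920 = 0, i.e. γ^4 - 234γ^2 + 12769 = 0. So γ is a root of x^4 - 234x^2 + 12769. This polynomial is irreducible over Q: it has no rational root (each ±√2 ± √115 is irrational), and any factorization into two quadratics over Q would force √(230) ∈ Q (pairing opposite roots) or √2, √115 ∈ Q (other pairings), all impossible. Hence [Q(γ):Q] = 4 = [Q(√2, √115):Q], so Q(γ) = Q(√2, √115).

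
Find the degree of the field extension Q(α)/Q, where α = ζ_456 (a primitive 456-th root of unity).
[Q(α):Q] = 144

The minimal polynomial of ζ_456 over Q is the 456-th cyclotomic polynomial Φ_456(x), which is irreducible over Q and has degree φ(456) = 144. Hence [Q(α):Q] = φ(456) = 144.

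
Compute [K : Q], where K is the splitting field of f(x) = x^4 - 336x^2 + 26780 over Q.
[K : Q] = 4

Solving the quadratic in x^2: x^2 = (336 ± √(336^2 - 4·26780))/2 = (336 ± √5776)/2 = (336 ± 76)/2, giving x^2 = 130 or x^2 = 206. So f(x) = (x^2 - 130)(x^2 - 206) and the roots of f are ±√130, ±√206. Hence the splitting field is K = Q(√130, √206). Since 130 and 206 are distinct squarefree integers > 1, their product 26780 is not a perfect square, so √206 ∉ Q(√130). By the tower law [K:Q] = [Q(√130,√206):Q(√130)] · [Q(√130):Q] = 2 · 2 = 4.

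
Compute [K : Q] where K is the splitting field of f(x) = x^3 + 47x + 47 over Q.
[K : Q] = 6

By the rational root test, any rational root of the monic integer polynomial f(x) = x^3 + 47x + 47 must be an integer dividing the constant term 47, i.e. one of ±{1, 47}. Evaluating: f(1) = 95, f(-1) = -1, f(47) = 106079, f(-47) = -105985; none is 0, so f has no rational root and is therefore irreducible over Q (a cubic with no linear factor over a field is irreducible). For an irreducible cubic, the Galois group is A_3 or S_3 according as the discriminant disc(f) = -4a^3 - 27b^2 = -4·(47)^3 - 27·(47)^2 = -474935 is or is not a square in Q. Here disc(f) = -474935 is not a perfect square in Q, so the Galois group of f over Q is not contained in A_3 and must be all of S_3. The splitting field has degree |S_3| = 6 over Q, so [K : Q] = 6.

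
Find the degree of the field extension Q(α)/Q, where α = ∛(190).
[Q(α):Q] = 3

The minimal polynomial of α is x^3 - 190, irreducible over Q since 190 is not a perfect cube (so x^3 - 190 has no rational root). Hence [Q(α):Q] = deg(m_α) = 3.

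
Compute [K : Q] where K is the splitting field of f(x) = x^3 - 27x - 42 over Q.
[K : Q] = 6

By the rational root test, any rational root of the monic integer polynomial f(x) = x^3 - 27x - 42 must be an integer dividing the constant term -42, i.e. one of ±{1, 2, 3, 6, 7, 14, 21, 42}. Evaluating: f(1) = -68, f(-1) = -16, f(2) = -88, f(-2) = 4, f(3) = -96, f(-3) = 12, f(6) = 12, f(-6) = -96, f(7) = 112, f(-7) = -196, f(14) = 2324, f(-14) = -2408, f(21) = 8652, f(-21) = -8736, f(42) = 72912, f(-42) = -72996; none is 0, so f has no rational root and is therefore irreducible over Q (a cubic with no linear factor over a field is irreducible). For an irreducible cubic, the Galois group is A_3 or S_3 according as the discriminant disc(f) = -4a^3 - 27b^2 = -4·(-27)^3 - 27·(-42)^2 = 31104 is or is not a square in Q. Here disc(f) = 31104 is not a perfect square in Q, so the Galois group of f over Q is not contained in A_3 and must be all of S_3. The splitting field has degree |S_3| = 6 over Q, so [K : Q] = 6.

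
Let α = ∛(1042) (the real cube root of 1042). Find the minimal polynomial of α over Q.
m_α(x) = x^3 - 1042

α satisfies α^3 = 1042, so x^3 - 1042 annihilates α. By the rational root test, a rational root p/q (in lowest terms) of x^3 - 1042 would satisfy p^3 = 1042 q^3, forcing q = 1 and p^3 = 1042; but 1042 is not a perfect cube, contradiction. A monic cubic over Q with no rational root is irreducible (any nontrivial factorization would include a linear factor). Hence x^3 - 1042 is the minimal polynomial of α, and in particular [Q(α):Q] = 3.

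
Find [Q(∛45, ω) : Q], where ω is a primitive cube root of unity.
[Q(∛45, ω) : Q] = 6

[Q(∛45):Q] = 3 (min poly x^3 - 45, irreducible since 45 is not a perfect cube). [Q(ω):Q] = 2 (min poly x^2 + x + 1). Since Q(∛45) ⊂ R and ω ∉ R, we have ω ∉ Q(∛45), so x^2 + x + 1 remains irreducible over Q(∛45) and [Q(∛45, ω) : Q(∛45)] = 2. By the tower law, [Q(∛45, ω) : Q] = 3 · 2 = 6. (In fact Q(∛45, ω) is the splitting field of x^3 - 45 over Q.)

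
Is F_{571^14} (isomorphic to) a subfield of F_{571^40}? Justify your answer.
No: F_{571^14} is not a subfield of F_{571^40}

F_{p^m} embeds in F_{p^n} iff m | n. Here 14 ∤ 40 (since 40 = 2·14 + 12 with remainder 12 ≠ 0), so F_{571^14} is not a subfield of F_{571^40}. Equivalently: if it were, the tower law would give 14 = [F_{571^14}:F_571] dividing [F_{571^40}:F_571] = 40, contradiction.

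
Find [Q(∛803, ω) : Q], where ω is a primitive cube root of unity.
[Q(∛803, ω) : Q] = 6

[Q(∛803):Q] = 3 (min poly x^3 - 803, irreducible since 803 is not a perfect cube). [Q(ω):Q] = 2 (min poly x^2 + x + 1). Since Q(∛803) ⊂ R and ω ∉ R, we have ω ∉ Q(∛803), so x^2 + x + 1 remains irreducible over Q(∛803) and [Q(∛803, ω) : Q(∛803)] = 2. By the tower law, [Q(∛803, ω) : Q] = 3 · 2 = 6. (In fact Q(∛803, ω) is the splitting field of x^3 - 803 over Q.)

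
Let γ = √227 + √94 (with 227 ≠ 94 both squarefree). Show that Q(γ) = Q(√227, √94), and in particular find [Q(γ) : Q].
[Q(γ) : Q] = 4 (equivalently, Q(γ) = Q(√227, √94))

Obviously Q(γ) ⊆ Q(√227, √94), and [Q(√227, √94):Q] = 4 (since 227, 94 are distinct squarefree integers > 1 with 21338 not a perfect square). To show equality we compute the minimal polynomial of γ. From γ = √227 + √94: γ^2 = 227 + 2√(21338) + 94 = 321 + 2√(21338), so γ^2 - 321 = 2√(21338); squaring, (γ^2 - 321)^2 = 4·21338, i.e. γ^4 - 642γ^2 + 103041 - 85352 = 0, i.e. γ^4 - 642γ^2 + 17689 = 0. So γ is a root of x^4 - 642x^2 + 17689. This polynomial is irreducible over Q: it has no rational root (each ±√227 ± √94 is irrational), and any factorization into two quadratics over Q would force √(21338) ∈ Q (pairing opposite roots) or √227, √94 ∈ Q (other pairings), all impossible. Hence [Q(γ):Q] = 4 = [Q(√227, √94):Q], so Q(γ) = Q(√227, √94).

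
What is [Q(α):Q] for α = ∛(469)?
[Q(α):Q] = 3

The minimal polynomial of α is x^3 - 469, irreducible over Q since 469 is not a perfect cube (so x^3 - 469 has no rational root). Hence [Q(α):Q] = deg(m_α) = 3.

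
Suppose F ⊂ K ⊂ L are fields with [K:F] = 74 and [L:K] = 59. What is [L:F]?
[L:F] = 4366

The tower law says that for any tower of field extensions F ⊂ K ⊂ L with finite degrees, [L:F] = [L:K] · [K:F]. Here this gives [L:F] = 59 · 74 = 4366.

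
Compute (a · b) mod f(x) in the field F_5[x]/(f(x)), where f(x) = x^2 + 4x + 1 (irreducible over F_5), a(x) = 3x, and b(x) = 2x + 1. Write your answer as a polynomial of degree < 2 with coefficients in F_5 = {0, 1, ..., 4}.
a · b ≡ 4x + 4 (mod f(x))

Multiply in F_5[x]: a(x)·b(x) = (3x)·(2x + 1) = x^2 + 3x. This has degree ≥ 2, so divide by f(x) over F_5: x^2 + 3x = (1)·(x^2 + 4x + 1) + (4x + 4). Hence a·b ≡ 4x + 4 (mod f). (F_5[x]/(f) is a field with 5^2 = 25 elements since f is irreducible of degree 2.)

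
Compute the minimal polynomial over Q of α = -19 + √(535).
m_α(x) = x^2 + 38x - 174

From α + 19 = √(535), squaring gives (α + 19)^2 = 535, i.e. α^2 + 38α + 361 = 535, so α^2 + 38α - 174 = 0. The discriminant of x^2 + 38x - 174 is (38)^2 - 4·(-174) = 1444 + 696 = 2140, and 4·(535) is not a perfect square in Q since 535 is squarefree and ≠ 1. Hence x^2 + 38x - 174 is irreducible over Q and is the minimal polynomial of α.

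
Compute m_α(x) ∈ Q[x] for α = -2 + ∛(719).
m_α(x) = x^3 + 6x^2 + 12x - 711

Set β = α + 2 = ∛(719), so β^3 = 719. Then (α + 2)^3 - 719 = 0, i.e. α is a root of g(x) = (x + 2)^3 - 719 = x^3 + 6x^2 + 12x - 711. Since g(x) = h(x + 2) where h(x) = x^3 - 719, and h is irreducible over Q (because 719 is not a perfect cube, so h has no rational root, and a monic cubic with no rational root is irreducible), g is also irreducible (irreducibility is preserved under the substitution x → x + 2). Hence m_α(x) = x^3 + 6x^2 + 12x - 711.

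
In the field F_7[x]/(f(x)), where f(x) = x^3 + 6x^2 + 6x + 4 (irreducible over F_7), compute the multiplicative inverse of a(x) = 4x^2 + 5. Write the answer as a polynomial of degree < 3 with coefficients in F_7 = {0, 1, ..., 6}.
a(x)^(-1) ≡ x^2 + 6x + 3 (mod f(x))

Since f is irreducible over F_7, F_7[x]/(f) is a field and a(x) ≠ 0 has an inverse. Apply the extended Euclidean algorithm to f(x) and a(x) in F_7[x]: f(x) = (2x + 5)·a(x) + (3x);  a(x) = (6x)·(3x) + (5). The last nonzero remainder is the constant 5 = gcd(f, a) in F_7. Back-substituting through the division chain expresses 5 = s(x)·a(x) + t(x)·f(x) with s(x) ≡ 5x^2 + 2x + 1 (mod f), so (5x^2 + 2x + 1)·a(x) ≡ 5 (mod f). Multiplying by 5^(-1) ≡ 3 in F_7 gives a(x)^(-1) ≡ 3·(5x^2 + 2x + 1) ≡ x^2 + 6x + 3 (mod f). Check: (4x^2 + 5)·(x^2 + 6x + 3) = 4x^4 + 3x^3 + 3x^2 + 2x + 1 ≡ 1 (mod x^3 + 6x^2 + 6x + 4).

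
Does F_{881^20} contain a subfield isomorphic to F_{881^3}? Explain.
No: F_{881^3} is not a subfield of F_{881^20}

F_{p^m} embeds in F_{p^n} iff m | n. Here 3 ∤ 20 (since 20 = 6·3 + 2 with remainder 2 ≠ 0), so F_{881^3} is not a subfield of F_{881^20}. Equivalently: if it were, the tower law would give 3 = [F_{881^3}:F_881] dividing [F_{881^20}:F_881] = 20, contradiction.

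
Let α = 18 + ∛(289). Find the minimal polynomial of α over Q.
m_α(x) = x^3 - 54x^2 + 972x - 6121

Set β = α - 18 = ∛(289), so β^3 = 289. Then (α - 18)^3 - 289 = 0, i.e. α is a root of g(x) = (x - 18)^3 - 289 = x^3 - 54x^2 + 972x - 6121. Since g(x) = h(x - 18) where h(x) = x^3 - 289, and h is irreducible over Q (because 289 is not a perfect cube, so h has no rational root, and a monic cubic with no rational root is irreducible), g is also irreducible (irreducibility is preserved under the substitution x → x - 18). Hence m_α(x) = x^3 - 54x^2 + 972x - 6121.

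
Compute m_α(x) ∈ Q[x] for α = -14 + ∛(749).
m_α(x) = x^3 + 42x^2 + 588x + 1995

Set β = α + 14 = ∛(749), so β^3 = 749. Then (α + 14)^3 - 749 = 0, i.e. α is a root of g(x) = (x + 14)^3 - 749 = x^3 + 42x^2 + 588x + 1995. Since g(x) = h(x + 14) where h(x) = x^3 - 749, and h is irreducible over Q (because 749 is not a perfect cube, so h has no rational root, and a monic cubic with no rational root is irreducible), g is also irreducible (irreducibility is preserved under the substitution x → x + 14). Hence m_α(x) = x^3 + 42x^2 + 588x + 1995.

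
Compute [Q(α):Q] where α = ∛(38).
[Q(α):Q] = 3

The minimal polynomial of α is x^3 - 38, irreducible over Q since 38 is not a perfect cube (so x^3 - 38 has no rational root). Hence [Q(α):Q] = deg(m_α) = 3.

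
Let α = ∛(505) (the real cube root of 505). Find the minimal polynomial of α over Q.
m_α(x) = x^3 - 505

α satisfies α^3 = 505, so x^3 - 505 annihilates α. By the rational root test, a rational root p/q (in lowest terms) of x^3 - 505 would satisfy p^3 = 505 q^3, forcing q = 1 and p^3 = 505; but 505 is not a perfect cube, contradiction. A monic cubic over Q with no rational root is irreducible (any nontrivial factorization would include a linear factor). Hence x^3 - 505 is the minimal polynomial of α, and in particular [Q(α):Q] = 3.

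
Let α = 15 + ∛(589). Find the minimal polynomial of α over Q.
m_α(x) = x^3 - 45x^2 + 675x - 3964

Set β = α - 15 = ∛(589), so β^3 = 589. Then (α - 15)^3 - 589 = 0, i.e. α is a root of g(x) = (x - 15)^3 - 589 = x^3 - 45x^2 + 675x - 3964. Since g(x) = h(x - 15) where h(x) = x^3 - 589, and h is irreducible over Q (because 589 is not a perfect cube, so h has no rational root, and a monic cubic with no rational root is irreducible), g is also irreducible (irreducibility is preserved under the substitution x → x - 15). Hence m_α(x) = x^3 - 45x^2 + 675x - 3964.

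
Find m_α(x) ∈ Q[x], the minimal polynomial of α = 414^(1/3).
m_α(x) = x^3 - 414

α satisfies α^3 = 414, so x^3 - 414 annihilates α. By the rational root test, a rational root p/q (in lowest terms) of x^3 - 414 would satisfy p^3 = 414 q^3, forcing q = 1 and p^3 = 414; but 414 is not a perfect cube, contradiction. A monic cubic over Q with no rational root is irreducible (any nontrivial factorization would include a linear factor). Hence x^3 - 414 is the minimal polynomial of α, and in particular [Q(α):Q] = 3.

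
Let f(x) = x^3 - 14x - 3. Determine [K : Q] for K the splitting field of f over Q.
[K : Q] = 6

By the rational root test, any rational root of the monic integer polynomial f(x) = x^3 - 14x - 3 must be an integer dividing the constant term -3, i.e. one of ±{1, 3}. Evaluating: f(1) = -16, f(-1) = 10, f(3) = -18, f(-3) = 12; none is 0, so f has no rational root and is therefore irreducible over Q (a cubic with no linear factor over a field is irreducible). For an irreducible cubic, the Galois group is A_3 or S_3 according as the discriminant disc(f) = -4a^3 - 27b^2 = -4·(-14)^3 - 27·(-3)^2 = 10733 is or is not a square in Q. Here disc(f) = 10733 is not a perfect square in Q, so the Galois group of f over Q is not contained in A_3 and must be all of S_3. The splitting field has degree |S_3| = 6 over Q, so [K : Q] = 6.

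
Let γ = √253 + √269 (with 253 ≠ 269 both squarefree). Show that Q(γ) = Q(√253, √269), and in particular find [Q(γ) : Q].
[Q(γ) : Q] = 4 (equivalently, Q(γ) = Q(√253, √269))

Obviously Q(γ) ⊆ Q(√253, √269), and [Q(√253, √269):Q] = 4 (since 253, 269 are distinct squarefree integers > 1 with 68057 not a perfect square). To show equality we compute the minimal polynomial of γ. From γ = √253 + √269: γ^2 = 253 + 2√(68057) + 269 = 522 + 2√(68057), so γ^2 - 522 = 2√(68057); squaring, (γ^2 - 522)^2 = 4·68057, i.e. γ^4 - 1044γ^2 + 272484 - 272228 = 0, i.e. γ^4 - 1044γ^2 + 256 = 0. So γ is a root of x^4 - 1044x^2 + 256. This polynomial is irreducible over Q: it has no rational root (each ±√253 ± √269 is irrational), and any factorization into two quadratics over Q would force √(68057) ∈ Q (pairing opposite roots) or √253, √269 ∈ Q (other pairings), all impossible. Hence [Q(γ):Q] = 4 = [Q(√253, √269):Q], so Q(γ) = Q(√253, √269).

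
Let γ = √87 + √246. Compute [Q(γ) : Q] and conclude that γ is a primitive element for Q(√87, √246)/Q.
[Q(γ) : Q] = 4 (equivalently, Q(γ) = Q(√87, √246))

Obviously Q(γ) ⊆ Q(√87, √246), and [Q(√87, √246):Q] = 4 (since 87, 246 are distinct squarefree integers > 1 with 21402 not a perfect square). To show equality we compute the minimal polynomial of γ. From γ = √87 + √246: γ^2 = 87 + 2√(21402) + 246 = 333 + 2√(21402), so γ^2 - 333 = 2√(21402); squaring, (γ^2 - 333)^2 = 4·21402, i.e. γ^4 - 666γ^2 + 110889 - 85608 = 0, i.e. γ^4 - 666γ^2 + 25281 = 0. So γ is a root of x^4 - 666x^2 + 25281. This polynomial is irreducible over Q: it has no rational root (each ±√87 ± √246 is irrational), and any factorization into two quadratics over Q would force √(21402) ∈ Q (pairing opposite roots) or √87, √246 ∈ Q (other pairings), all impossible. Hence [Q(γ):Q] = 4 = [Q(√87, √246):Q], so Q(γ) = Q(√87, √246).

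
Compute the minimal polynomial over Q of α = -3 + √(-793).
m_α(x) = x^2 + 6x + 802

From α + 3 = √(-793), squaring gives (α + 3)^2 = -793, i.e. α^2 + 6α + 9 = -793, so α^2 + 6α + 802 = 0. The discriminant of x^2 + 6x + 802 is (6)^2 - 4·(802) = 36 - 3208 = -3172, and 4·(-793) is not a perfect square in Q since -793 is squarefree and ≠ 1. Hence x^2 + 6x + 802 is irreducible over Q and is the minimal polynomial of α.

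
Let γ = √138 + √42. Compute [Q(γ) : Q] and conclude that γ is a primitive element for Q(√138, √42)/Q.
[Q(γ) : Q] = 4 (equivalently, Q(γ) = Q(√138, √42))

Obviously Q(γ) ⊆ Q(√138, √42), and [Q(√138, √42):Q] = 4 (since 138, 42 are distinct squarefree integers > 1 with 5796 not a perfect square). To show equality we compute the minimal polynomial of γ. From γ = √138 + √42: γ^2 = 138 + 2√(5796) + 42 = 180 + 2√(5796), so γ^2 - 180 = 2√(5796); squaring, (γ^2 - 180)^2 = 4·5796, i.e. γ^4 - 360γ^2 + 32400 - 23184 = 0, i.e. γ^4 - 360γ^2 + 9216 = 0. So γ is a root of x^4 - 360x^2 + 9216. This polynomial is irreducible over Q: it has no rational root (each ±√138 ± √42 is irrational), and any factorization into two quadratics over Q would force √(5796) ∈ Q (pairing opposite roots) or √138, √42 ∈ Q (other pairings), all impossible. Hence [Q(γ):Q] = 4 = [Q(√138, √42):Q], so Q(γ) = Q(√138, √42).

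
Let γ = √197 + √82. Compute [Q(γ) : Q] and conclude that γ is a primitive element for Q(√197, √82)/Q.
[Q(γ) : Q] = 4 (equivalently, Q(γ) = Q(√197, √82))

Obviously Q(γ) ⊆ Q(√197, √82), and [Q(√197, √82):Q] = 4 (since 197, 82 are distinct squarefree integers > 1 with 16154 not a perfect square). To show equality we compute the minimal polynomial of γ. From γ = √197 + √82: γ^2 = 197 + 2√(16154) + 82 = 279 + 2√(16154), so γ^2 - 279 = 2√(16154); squaring, (γ^2 - 279)^2 = 4·16154, i.e. γ^4 - 558γ^2 + 77841 - 64616 = 0, i.e. γ^4 - 558γ^2 + 13225 = 0. So γ is a root of x^4 - 558x^2 + 13225. This polynomial is irreducible over Q: it has no rational root (each ±√197 ± √82 is irrational), and any factorization into two quadratics over Q would force √(16154) ∈ Q (pairing opposite roots) or √197, √82 ∈ Q (other pairings), all impossible. Hence [Q(γ):Q] = 4 = [Q(√197, √82):Q], so Q(γ) = Q(√197, √82).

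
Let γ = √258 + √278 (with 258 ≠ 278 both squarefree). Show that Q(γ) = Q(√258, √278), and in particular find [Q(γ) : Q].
[Q(γ) : Q] = 4 (equivalently, Q(γ) = Q(√258, √278))

Obviously Q(γ) ⊆ Q(√258, √278), and [Q(√258, √278):Q] = 4 (since 258, 278 are distinct squarefree integers > 1 with 71724 not a perfect square). To show equality we compute the minimal polynomial of γ. From γ = √258 + √278: γ^2 = 258 + 2√(71724) + 278 = 536 + 2√(71724), so γ^2 - 536 = 2√(71724); squaring, (γ^2 - 536)^2 = 4·71724, i.e. γ^4 - 1072γ^2 + 287296 - 286896 = 0, i.e. γ^4 - 1072γ^2 + 400 = 0. So γ is a root of x^4 - 1072x^2 + 400. This polynomial is irreducible over Q: it has no rational root (each ±√258 ± √278 is irrational), and any factorization into two quadratics over Q would force √(71724) ∈ Q (pairing opposite roots) or √258, √278 ∈ Q (other pairings), all impossible. Hence [Q(γ):Q] = 4 = [Q(√258, √278):Q], so Q(γ) = Q(√258, √278).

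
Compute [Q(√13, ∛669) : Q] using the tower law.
[Q(√13, ∛669) : Q] = 6

Let L = Q(√13, ∛669). Since Q(√13) ⊂ L and [Q(√13):Q] = 2, the tower law gives 2 | [L:Q]. Likewise Q(∛669) ⊂ L with [Q(∛669):Q] = 3 (because 669 is not a perfect cube), so 3 | [L:Q]. As gcd(2,3) = 1, [L:Q] is divisible by 6. Conversely L is generated over Q by √13 and ∛669, so [L:Q] ≤ 2·3 = 6. Therefore [Q(√13, ∛669) : Q] = 6.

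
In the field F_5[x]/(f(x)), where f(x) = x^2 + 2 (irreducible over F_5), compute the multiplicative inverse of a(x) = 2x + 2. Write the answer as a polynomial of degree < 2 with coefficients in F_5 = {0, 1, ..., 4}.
a(x)^(-1) ≡ 4x + 1 (mod f(x))

Since f is irreducible over F_5, F_5[x]/(f) is a field and a(x) ≠ 0 has an inverse. Apply the extended Euclidean algorithm to f(x) and a(x) in F_5[x]: f(x) = (3x + 2)·a(x) + (3). The last nonzero remainder is the constant 3 = gcd(f, a) in F_5. Back-substituting through the division chain expresses 3 = s(x)·a(x) + t(x)·f(x) with s(x) ≡ 2x + 3 (mod f), so (2x + 3)·a(x) ≡ 3 (mod f). Multiplying by 3^(-1) ≡ 2 in F_5 gives a(x)^(-1) ≡ 2·(2x + 3) ≡ 4x + 1 (mod f). Check: (2x + 2)·(4x + 1) = 3x^2 + 2 ≡ 1 (mod x^2 + 2).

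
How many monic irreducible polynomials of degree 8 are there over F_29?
There are 62530713210 monic irreducible polynomials of degree 8 over F_29

Each element of F_{29^8} that lies in no proper subfield is a root of exactly one monic irreducible of degree 8 over F_29, and each such polynomial has 8 distinct roots in F_{29^8}. By Möbius inversion the count is N_29(8) = (1/8) Σ_{d|8} μ(8/d) · 29^d = (1/8)(μ(8)·29^1 + μ(4)·29^2 + μ(2)·29^4 + μ(1)·29^8) = 500245705680/8 = 62530713210.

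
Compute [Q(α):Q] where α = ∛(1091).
[Q(α):Q] = 3

The minimal polynomial of α is x^3 - 1091, irreducible over Q since 1091 is not a perfect cube (so x^3 - 1091 has no rational root). Hence [Q(α):Q] = deg(m_α) = 3.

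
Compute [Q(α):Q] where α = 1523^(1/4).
[Q(α):Q] = 4

α is a root of x^4 - 1523. By Eisenstein's criterion at the prime p = 1523 (which divides the constant term 1523 but p^2 = 2319529 does not, since 1523 is squarefree), x^4 - 1523 is irreducible over Q. Hence [Q(α):Q] = 4.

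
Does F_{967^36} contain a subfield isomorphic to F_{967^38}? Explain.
No: F_{967^38} is not a subfield of F_{967^36}

F_{p^m} embeds in F_{p^n} iff m | n. Here 38 ∤ 36 (since 36 = 0·38 + 36 with remainder 36 ≠ 0), so F_{967^38} is not a subfield of F_{967^36}. Equivalently: if it were, the tower law would give 38 = [F_{967^38}:F_967] dividing [F_{967^36}:F_967] = 36, contradiction.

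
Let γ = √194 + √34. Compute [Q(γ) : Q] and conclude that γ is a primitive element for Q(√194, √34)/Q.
[Q(γ) : Q] = 4 (equivalently, Q(γ) = Q(√194, √34))

Obviously Q(γ) ⊆ Q(√194, √34), and [Q(√194, √34):Q] = 4 (since 194, 34 are distinct squarefree integers > 1 with 6596 not a perfect square). To show equality we compute the minimal polynomial of γ. From γ = √194 + √34: γ^2 = 194 + 2√(6596) + 34 = 228 + 2√(6596), so γ^2 - 228 = 2√(6596); squaring, (γ^2 - 228)^2 = 4·6596, i.e. γ^4 - 456γ^2 + 51984 - 26384 = 0, i.e. γ^4 - 456γ^2 + 25600 = 0. So γ is a root of x^4 - 456x^2 + 25600. This polynomial is irreducible over Q: it has no rational root (each ±√194 ± √34 is irrational), and any factorization into two quadratics over Q would force √(6596) ∈ Q (pairing opposite roots) or √194, √34 ∈ Q (other pairings), all impossible. Hence [Q(γ):Q] = 4 = [Q(√194, √34):Q], so Q(γ) = Q(√194, √34).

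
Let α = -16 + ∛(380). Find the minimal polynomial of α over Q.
m_α(x) = x^3 + 48x^2 + 768x + 3716

Set β = α + 16 = ∛(380), so β^3 = 380. Then (α + 16)^3 - 380 = 0, i.e. α is a root of g(x) = (x + 16)^3 - 380 = x^3 + 48x^2 + 768x + 3716. Since g(x) = h(x + 16) where h(x) = x^3 - 380, and h is irreducible over Q (because 380 is not a perfect cube, so h has no rational root, and a monic cubic with no rational root is irreducible), g is also irreducible (irreducibility is preserved under the substitution x → x + 16). Hence m_α(x) = x^3 + 48x^2 + 768x + 3716.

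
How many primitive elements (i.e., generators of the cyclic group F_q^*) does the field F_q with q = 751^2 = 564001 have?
There are φ(564000) = 147200 primitive elements

F_q^* is cyclic of order q - 1 = 564000. A cyclic group of order m has exactly φ(m) generators. Here m = 564000 = 2^5 · 3 · 5^3 · 47, so the number of primitive elements is φ(564000) = 147200.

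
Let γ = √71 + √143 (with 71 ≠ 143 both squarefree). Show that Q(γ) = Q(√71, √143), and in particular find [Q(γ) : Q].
[Q(γ) : Q] = 4 (equivalently, Q(γ) = Q(√71, √143))

Obviously Q(γ) ⊆ Q(√71, √143), and [Q(√71, √143):Q] = 4 (since 71, 143 are distinct squarefree integers > 1 with 10153 not a perfect square). To show equality we compute the minimal polynomial of γ. From γ = √71 + √143: γ^2 = 71 + 2√(10153) + 143 = 214 + 2√(10153), so γ^2 - 214 = 2√(10153); squaring, (γ^2 - 214)^2 = 4·10153, i.e. γ^4 - 428γ^2 + 45796 - 40612 = 0, i.e. γ^4 - 428γ^2 + 5184 = 0. So γ is a root of x^4 - 428x^2 + 5184. This polynomial is irreducible over Q: it has no rational root (each ±√71 ± √143 is irrational), and any factorization into two quadratics over Q would force √(10153) ∈ Q (pairing opposite roots) or √71, √143 ∈ Q (other pairings), all impossible. Hence [Q(γ):Q] = 4 = [Q(√71, √143):Q], so Q(γ) = Q(√71, √143).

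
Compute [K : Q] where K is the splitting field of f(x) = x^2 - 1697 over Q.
[K : Q] = 2

f(x) = x^2 - 1697 factors as (x - √1697)(x + √1697). The splitting field is K = Q(√1697). Since 1697 is squarefree and > 1, it is not a perfect square, so x^2 - 1697 is irreducible over Q and [Q(√1697) : Q] = 2. Hence [K : Q] = 2.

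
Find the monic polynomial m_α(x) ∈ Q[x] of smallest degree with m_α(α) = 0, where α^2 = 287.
m_α(x) = x^2 - 287

α satisfies α^2 - 287 = 0, so x^2 - 287 annihilates α. Since d = 287 is squarefree and ≠ 1, it is not a perfect square in Q, so x^2 - 287 has no rational root and is therefore irreducible over Q (a degree-2 polynomial over a field is irreducible iff it has no root). Hence m_α(x) = x^2 - 287.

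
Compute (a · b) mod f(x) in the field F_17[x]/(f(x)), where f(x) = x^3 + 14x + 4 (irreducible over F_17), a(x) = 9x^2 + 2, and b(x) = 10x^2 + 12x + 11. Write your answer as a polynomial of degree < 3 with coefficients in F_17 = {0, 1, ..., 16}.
a · b ≡ 15x^2 + 5x + 15 (mod f(x))

Multiply in F_17[x]: a(x)·b(x) = (9x^2 + 2)·(10x^2 + 12x + 11) = 5x^4 + 6x^3 + 7x + 5. This has degree ≥ 3, so divide by f(x) over F_17: 5x^4 + 6x^3 + 7x + 5 = (5x + 6)·(x^3 + 14x + 4) + (15x^2 + 5x + 15). Hence a·b ≡ 15x^2 + 5x + 15 (mod f). (F_17[x]/(f) is a field with 17^3 = 4913 elements since f is irreducible of degree 3.)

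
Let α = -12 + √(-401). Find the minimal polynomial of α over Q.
m_α(x) = x^2 + 24x + 545

From α + 12 = √(-401), squaring gives (α + 12)^2 = -401, i.e. α^2 + 24α + 144 = -401, so α^2 + 24α + 545 = 0. The discriminant of x^2 + 24x + 545 is (24)^2 - 4·(545) = 576 - 2180 = -1604, and 4·(-401) is not a perfect square in Q since -401 is squarefree and ≠ 1. Hence x^2 + 24x + 545 is irreducible over Q and is the minimal polynomial of α.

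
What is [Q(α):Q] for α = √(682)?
[Q(α):Q] = 2

[Q(α):Q] equals the degree of the minimal polynomial of α. Here α^2 = 682 and x^2 - 682 is irreducible (d = 682 is squarefree, ≠ 1, hence not a square), so deg(m_α) = 2. Thus [Q(α):Q] = 2.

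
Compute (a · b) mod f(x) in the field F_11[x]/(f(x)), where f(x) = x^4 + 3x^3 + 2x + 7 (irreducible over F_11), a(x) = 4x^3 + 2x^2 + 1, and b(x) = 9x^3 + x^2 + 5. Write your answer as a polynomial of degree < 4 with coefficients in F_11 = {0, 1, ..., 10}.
a · b ≡ 2x^3 + 8x^2 + 5x (mod f(x))

Multiply in F_11[x]: a(x)·b(x) = (4x^3 + 2x^2 + 1)·(9x^3 + x^2 + 5) = 3x^6 + 2x^4 + 7x^3 + 5. This has degree ≥ 4, so divide by f(x) over F_11: 3x^6 + 2x^4 + 7x^3 + 5 = (3x^2 + 2x + 7)·(x^4 + 3x^3 + 2x + 7) + (2x^3 + 8x^2 + 5x). Hence a·b ≡ 2x^3 + 8x^2 + 5x (mod f). (F_11[x]/(f) is a field with 11^4 = 14641 elements since f is irreducible of degree 4.)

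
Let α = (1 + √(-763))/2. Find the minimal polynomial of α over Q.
m_α(x) = x^2 - x + 191

From 2α - 1 = √(-763), squaring gives (2α - 1)^2 = -763, i.e. 4α^2 - 4α + 1 = -763, so α^2 - α + (1 + 763)/4 = 0. Since -763 ≡ 1 (mod 4), (1 + 763)/4 = 191 ∈ Z. The polynomial x^2 - x + 191 has discriminant 1 - 4·(191) = -763, which is not a perfect square in Q (d = -763 is squarefree and ≠ 1), so x^2 - x + 191 is irreducible over Q. It is the minimal polynomial of α.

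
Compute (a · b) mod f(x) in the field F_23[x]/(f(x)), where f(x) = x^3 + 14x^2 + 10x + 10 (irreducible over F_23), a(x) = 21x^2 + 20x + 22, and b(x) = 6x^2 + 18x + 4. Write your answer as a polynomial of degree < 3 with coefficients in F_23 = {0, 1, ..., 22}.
a · b ≡ 20x^2 + 8x + 6 (mod f(x))

Multiply in F_23[x]: a(x)·b(x) = (21x^2 + 20x + 22)·(6x^2 + 18x + 4) = 11x^4 + 15x^3 + x^2 + 16x + 19. This has degree ≥ 3, so divide by f(x) over F_23: 11x^4 + 15x^3 + x^2 + 16x + 19 = (11x + 22)·(x^3 + 14x^2 + 10x + 10) + (20x^2 + 8x + 6). Hence a·b ≡ 20x^2 + 8x + 6 (mod f). (F_23[x]/(f) is a field with 23^3 = 12167 elements since f is irreducible of degree 3.)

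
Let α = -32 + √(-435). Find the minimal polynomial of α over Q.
m_α(x) = x^2 + 64x + 1459

From α + 32 = √(-435), squaring gives (α + 32)^2 = -435, i.e. α^2 + 64α + 1024 = -435, so α^2 + 64α + 1459 = 0. The discriminant of x^2 + 64x + 1459 is (64)^2 - 4·(1459) = 4096 - 5836 = -1740, and 4·(-435) is not a perfect square in Q since -435 is squarefree and ≠ 1. Hence x^2 + 64x + 1459 is irreducible over Q and is the minimal polynomial of α.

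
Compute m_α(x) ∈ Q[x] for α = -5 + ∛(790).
m_α(x) = x^3 + 15x^2 + 75x - 665

Set β = α + 5 = ∛(790), so β^3 = 790. Then (α + 5)^3 - 790 = 0, i.e. α is a root of g(x) = (x + 5)^3 - 790 = x^3 + 15x^2 + 75x - 665. Since g(x) = h(x + 5) where h(x) = x^3 - 790, and h is irreducible over Q (because 790 is not a perfect cube, so h has no rational root, and a monic cubic with no rational root is irreducible), g is also irreducible (irreducibility is preserved under the substitution x → x + 5). Hence m_α(x) = x^3 + 15x^2 + 75x - 665.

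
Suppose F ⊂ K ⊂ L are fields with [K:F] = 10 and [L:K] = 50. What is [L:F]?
[L:F] = 500

The tower law says that for any tower of field extensions F ⊂ K ⊂ L with finite degrees, [L:F] = [L:K] · [K:F]. Here this gives [L:F] = 50 · 10 = 500.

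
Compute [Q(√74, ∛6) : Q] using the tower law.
[Q(√74, ∛6) : Q] = 6

Let L = Q(√74, ∛6). Since Q(√74) ⊂ L and [Q(√74):Q] = 2, the tower law gives 2 | [L:Q]. Likewise Q(∛6) ⊂ L with [Q(∛6):Q] = 3 (because 6 is not a perfect cube), so 3 | [L:Q]. As gcd(2,3) = 1, [L:Q] is divisible by 6. Conversely L is generated over Q by √74 and ∛6, so [L:Q] ≤ 2·3 = 6. Therefore [Q(√74, ∛6) : Q] = 6.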